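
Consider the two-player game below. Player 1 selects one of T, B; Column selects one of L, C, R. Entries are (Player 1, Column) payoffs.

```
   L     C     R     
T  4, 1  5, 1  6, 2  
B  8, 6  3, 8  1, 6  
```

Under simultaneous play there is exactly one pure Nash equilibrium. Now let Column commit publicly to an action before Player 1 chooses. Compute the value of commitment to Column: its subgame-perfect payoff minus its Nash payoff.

4

Backward induction with Column moving first.
- L: BR = B, leader payoff 6.
- C: BR = T, leader payoff 1.
- R: BR = T, leader payoff 2.
Maximizing over 6, 1, 2, Column chooses L. Subgame-perfect outcome: (B, L) with payoffs (8, 6).
Now find the simultaneous Nash equilibrium.
Player 1's best replies: L→B; C→T; R→T.
Column's best replies: T→R; B→C.
The unique mutual best reply is (T, R), giving (6, 2).
Column's commitment gain: 6 − 2 = 4.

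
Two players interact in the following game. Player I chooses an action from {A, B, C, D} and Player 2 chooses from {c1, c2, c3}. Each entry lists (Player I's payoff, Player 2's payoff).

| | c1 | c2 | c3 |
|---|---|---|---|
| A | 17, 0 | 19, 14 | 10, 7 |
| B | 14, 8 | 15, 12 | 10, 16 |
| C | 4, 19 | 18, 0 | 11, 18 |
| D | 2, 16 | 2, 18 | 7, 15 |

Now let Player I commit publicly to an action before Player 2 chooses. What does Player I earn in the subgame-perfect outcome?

Solve by backward induction (Player I leads).
- A: Player 2 compares 0, 14, 7 and picks c2; Player I would get 19.
- B: Player 2 compares 8, 12, 16 and picks c3; Player I would get 10.
- C: Player 2 compares 19, 0, 18 and picks c1; Player I would get 4.
- D: Player 2 compares 16, 18, 15 and picks c2; Player I would get 2.
Among 19, 10, 4, 2, the best is 19 at A. Subgame-perfect outcome: (A, c2) with payoffs (19, 14).

19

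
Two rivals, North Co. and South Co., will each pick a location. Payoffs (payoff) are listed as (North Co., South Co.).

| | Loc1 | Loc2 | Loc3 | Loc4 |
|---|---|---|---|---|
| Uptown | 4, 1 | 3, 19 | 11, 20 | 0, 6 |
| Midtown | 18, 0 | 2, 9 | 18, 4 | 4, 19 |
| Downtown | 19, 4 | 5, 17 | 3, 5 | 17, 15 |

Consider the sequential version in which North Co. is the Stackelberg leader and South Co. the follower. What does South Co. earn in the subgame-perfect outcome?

Work backward from South Co.'s decision.
- Uptown: South Co. compares 1, 19, 20, 6 and picks Loc3; North Co. would get 11.
- Midtown: South Co. compares 0, 9, 4, 19 and picks Loc4; North Co. would get 4.
- Downtown: South Co. compares 4, 17, 5, 15 and picks Loc2; North Co. would get 5.
Among 11, 4, 5, the best is 11 at Uptown. Subgame-perfect outcome: (Uptown, Loc3) with payoffs (11, 20).

20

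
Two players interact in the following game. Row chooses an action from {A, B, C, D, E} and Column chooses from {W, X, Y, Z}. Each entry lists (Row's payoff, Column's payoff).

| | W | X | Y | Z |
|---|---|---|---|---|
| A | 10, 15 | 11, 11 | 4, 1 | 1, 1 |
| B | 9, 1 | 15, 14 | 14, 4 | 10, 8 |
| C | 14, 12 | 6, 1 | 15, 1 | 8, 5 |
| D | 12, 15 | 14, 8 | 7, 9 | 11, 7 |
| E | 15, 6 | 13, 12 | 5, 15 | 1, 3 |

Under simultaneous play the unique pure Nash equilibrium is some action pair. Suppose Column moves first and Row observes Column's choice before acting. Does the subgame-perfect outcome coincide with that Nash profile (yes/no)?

Solve by backward induction (Column leads).
- W: Row compares 10, 9, 14, 12, 15 and picks E; Column would get 6.
- X: Row compares 11, 15, 6, 14, 13 and picks B; Column would get 14.
- Y: Row compares 4, 14, 15, 7, 5 and picks C; Column would get 1.
- Z: Row compares 1, 10, 8, 11, 1 and picks D; Column would get 7.
Column's induced payoffs are 6, 14, 1, 7, so Column commits to X. Subgame-perfect outcome: (B, X) with payoffs (15, 14).
Under simultaneous play:
Row's best replies: W→E; X→B; Y→C; Z→D.
Column's best replies: A→W; B→X; C→W; D→W; E→Y.
Only (B, X) has each player best-responding; Nash payoffs (15, 14).
Sequential outcome (B, X) coincides with the Nash profile (B, X).

yes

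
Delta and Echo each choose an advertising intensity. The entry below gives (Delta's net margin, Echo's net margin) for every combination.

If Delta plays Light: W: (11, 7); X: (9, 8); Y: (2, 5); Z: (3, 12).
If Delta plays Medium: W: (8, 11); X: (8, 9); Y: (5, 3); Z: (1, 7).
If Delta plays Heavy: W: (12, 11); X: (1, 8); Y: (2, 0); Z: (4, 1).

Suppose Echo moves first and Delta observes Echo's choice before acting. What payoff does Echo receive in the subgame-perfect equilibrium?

11

Backward induction with Echo moving first.
- W: Delta compares 11, 8, 12 and picks Heavy; Echo would get 11.
- X: Delta compares 9, 8, 1 and picks Light; Echo would get 8.
- Y: Delta compares 2, 5, 2 and picks Medium; Echo would get 3.
- Z: Delta compares 3, 1, 4 and picks Heavy; Echo would get 1.
Among 11, 8, 3, 1, the best is 11 at W. Subgame-perfect outcome: (Heavy, W) with payoffs (12, 11).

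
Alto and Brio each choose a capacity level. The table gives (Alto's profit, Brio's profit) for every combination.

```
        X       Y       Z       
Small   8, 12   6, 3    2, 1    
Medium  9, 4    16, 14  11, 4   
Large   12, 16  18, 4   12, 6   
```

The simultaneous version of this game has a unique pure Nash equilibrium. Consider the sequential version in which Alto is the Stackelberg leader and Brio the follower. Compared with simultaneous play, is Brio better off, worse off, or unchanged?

worse off

Solve by backward induction (Alto leads).
- Small: Brio compares 12, 3, 1 and picks X; Alto would get 8.
- Medium: Brio compares 4, 14, 4 and picks Y; Alto would get 16.
- Large: Brio compares 16, 4, 6 and picks X; Alto would get 12.
Among 8, 16, 12, the best is 16 at Medium. Subgame-perfect outcome: (Medium, Y) with payoffs (16, 14).
Now find the simultaneous Nash equilibrium.
Alto's best replies: X→Large; Y→Large; Z→Large.
Brio's best replies: Small→X; Medium→Y; Large→X.
Only (Large, X) has each player best-responding; Nash payoffs (12, 16).
Brio earns 14 sequentially versus 16 at the Nash outcome: worse off.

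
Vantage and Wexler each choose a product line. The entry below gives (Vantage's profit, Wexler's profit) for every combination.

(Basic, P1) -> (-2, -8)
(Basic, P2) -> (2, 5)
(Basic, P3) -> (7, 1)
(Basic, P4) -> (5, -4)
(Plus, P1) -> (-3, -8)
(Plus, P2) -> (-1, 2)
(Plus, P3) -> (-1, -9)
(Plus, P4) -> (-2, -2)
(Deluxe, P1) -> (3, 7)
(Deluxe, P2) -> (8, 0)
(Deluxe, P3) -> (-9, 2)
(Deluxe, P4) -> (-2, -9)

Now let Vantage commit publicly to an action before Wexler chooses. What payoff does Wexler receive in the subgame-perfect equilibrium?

Backward induction with Vantage moving first.
- Basic → Wexler plays P2 (best of -8, 5, 1, -4); Vantage gets 2.
- Plus → Wexler plays P2 (best of -8, 2, -9, -2); Vantage gets -1.
- Deluxe → Wexler plays P1 (best of 7, 0, 2, -9); Vantage gets 3.
Maximizing over 2, -1, 3, Vantage chooses Deluxe. Subgame-perfect outcome: (Deluxe, P1) with payoffs (3, 7).

7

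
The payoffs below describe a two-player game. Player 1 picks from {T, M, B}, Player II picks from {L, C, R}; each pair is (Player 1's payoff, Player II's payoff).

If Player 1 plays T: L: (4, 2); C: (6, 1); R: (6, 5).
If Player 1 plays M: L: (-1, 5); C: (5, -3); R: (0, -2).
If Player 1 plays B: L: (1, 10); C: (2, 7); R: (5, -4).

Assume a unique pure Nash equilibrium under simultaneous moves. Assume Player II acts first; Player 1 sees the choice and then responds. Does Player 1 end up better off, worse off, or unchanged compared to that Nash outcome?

Player 1 best-responds to each possible Player II move:
- L: BR = T, leader payoff 2.
- C: BR = T, leader payoff 1.
- R: BR = T, leader payoff 5.
Player II's induced payoffs are 2, 1, 5, so Player II commits to R. Subgame-perfect outcome: (T, R) with payoffs (6, 5).
Now find the simultaneous Nash equilibrium.
Player 1's best replies: L→T; C→T; R→T.
Player II's best replies: T→R; M→L; B→L.
The unique mutual best reply is (T, R), giving (6, 5).
Player 1 earns 6 sequentially versus 6 at the Nash outcome: unchanged.

unchanged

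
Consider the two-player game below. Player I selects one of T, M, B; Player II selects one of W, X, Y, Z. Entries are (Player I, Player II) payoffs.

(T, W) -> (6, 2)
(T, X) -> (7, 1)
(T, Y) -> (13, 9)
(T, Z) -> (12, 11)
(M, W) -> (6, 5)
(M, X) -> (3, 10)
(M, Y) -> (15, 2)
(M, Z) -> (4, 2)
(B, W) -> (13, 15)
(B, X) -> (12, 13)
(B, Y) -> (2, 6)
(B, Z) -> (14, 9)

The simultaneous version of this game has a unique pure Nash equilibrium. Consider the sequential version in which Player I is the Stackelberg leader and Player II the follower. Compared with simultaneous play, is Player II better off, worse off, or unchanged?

unchanged

Player II best-responds to each possible Player I move:
- T: BR = Z, leader payoff 12.
- M: BR = X, leader payoff 3.
- B: BR = W, leader payoff 13.
Among 12, 3, 13, the best is 13 at B. Subgame-perfect outcome: (B, W) with payoffs (13, 15).
For the simultaneous game, intersect best replies.
Player I's best replies: W→B; X→B; Y→M; Z→B.
Player II's best replies: T→Z; M→X; B→W.
Only (B, W) has each player best-responding; Nash payoffs (13, 15).
Player II earns 15 sequentially versus 15 at the Nash outcome: unchanged.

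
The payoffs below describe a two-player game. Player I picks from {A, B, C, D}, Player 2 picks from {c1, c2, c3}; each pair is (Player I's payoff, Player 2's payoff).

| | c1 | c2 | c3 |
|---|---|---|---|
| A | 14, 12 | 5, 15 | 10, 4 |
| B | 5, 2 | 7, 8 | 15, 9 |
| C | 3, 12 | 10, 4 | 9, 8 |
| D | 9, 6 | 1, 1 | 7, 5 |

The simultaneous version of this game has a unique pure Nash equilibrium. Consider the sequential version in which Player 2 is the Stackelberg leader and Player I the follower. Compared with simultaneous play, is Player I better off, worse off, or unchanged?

Player I best-responds to each possible Player 2 move:
- c1 → Player I plays A (best of 14, 5, 3, 9); Player 2 gets 12.
- c2 → Player I plays C (best of 5, 7, 10, 1); Player 2 gets 4.
- c3 → Player I plays B (best of 10, 15, 9, 7); Player 2 gets 9.
Player 2's induced payoffs are 12, 4, 9, so Player 2 commits to c1. Subgame-perfect outcome: (A, c1) with payoffs (14, 12).
For the simultaneous game, intersect best replies.
Player I's best replies: c1→A; c2→C; c3→B.
Player 2's best replies: A→c2; B→c3; C→c1; D→c1.
Only (B, c3) has each player best-responding; Nash payoffs (15, 9).
Player I earns 14 sequentially versus 15 at the Nash outcome: worse off.

worse off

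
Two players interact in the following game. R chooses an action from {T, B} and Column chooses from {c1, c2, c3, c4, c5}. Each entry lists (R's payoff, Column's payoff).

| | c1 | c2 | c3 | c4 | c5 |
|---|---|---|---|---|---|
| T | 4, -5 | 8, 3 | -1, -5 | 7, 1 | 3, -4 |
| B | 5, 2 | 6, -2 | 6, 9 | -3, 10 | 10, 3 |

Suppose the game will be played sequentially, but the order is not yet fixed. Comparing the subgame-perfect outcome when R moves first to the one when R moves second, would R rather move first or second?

first

If R leads: Column's best replies are T→c2, B→c4; R's induced payoffs 8, -3; outcome (T, c2), payoffs (8, 3).
If Column leads: R's best replies are c1→B, c2→T, c3→B, c4→T, c5→B; Column's induced payoffs 2, 3, 9, 1, 3; outcome (B, c3), payoffs (6, 9).
R gets 8 moving first and 6 moving second, so R prefers to move first.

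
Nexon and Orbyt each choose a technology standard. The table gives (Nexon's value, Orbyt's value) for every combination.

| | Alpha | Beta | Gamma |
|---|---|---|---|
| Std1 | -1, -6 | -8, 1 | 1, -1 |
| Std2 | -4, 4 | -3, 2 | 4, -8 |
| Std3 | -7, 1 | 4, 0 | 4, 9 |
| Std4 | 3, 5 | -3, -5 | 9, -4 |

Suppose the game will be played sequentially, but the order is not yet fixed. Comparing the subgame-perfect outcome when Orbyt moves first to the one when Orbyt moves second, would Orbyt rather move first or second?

If Nexon leads: Orbyt's best replies are Std1→Beta, Std2→Alpha, Std3→Gamma, Std4→Alpha; Nexon's induced payoffs -8, -4, 4, 3; outcome (Std3, Gamma), payoffs (4, 9).
If Orbyt leads: Nexon's best replies are Alpha→Std4, Beta→Std3, Gamma→Std4; Orbyt's induced payoffs 5, 0, -4; outcome (Std4, Alpha), payoffs (3, 5).
Orbyt gets 5 moving first and 9 moving second, so Orbyt prefers to move second.

second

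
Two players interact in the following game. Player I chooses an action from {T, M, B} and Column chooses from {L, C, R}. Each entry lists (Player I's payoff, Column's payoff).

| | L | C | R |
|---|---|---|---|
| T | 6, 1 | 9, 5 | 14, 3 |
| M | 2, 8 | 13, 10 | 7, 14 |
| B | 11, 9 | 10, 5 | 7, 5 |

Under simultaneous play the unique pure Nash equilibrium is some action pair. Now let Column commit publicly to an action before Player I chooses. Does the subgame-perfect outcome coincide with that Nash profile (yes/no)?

Solve by backward induction (Column leads).
- L: BR = B, leader payoff 9.
- C: BR = M, leader payoff 10.
- R: BR = T, leader payoff 3.
Maximizing over 9, 10, 3, Column chooses C. Subgame-perfect outcome: (M, C) with payoffs (13, 10).
Under simultaneous play:
Player I's best replies: L→B; C→M; R→T.
Column's best replies: T→C; M→R; B→L.
Only (B, L) has each player best-responding; Nash payoffs (11, 9).
Sequential outcome (M, C) differs from the Nash profile (B, L).

no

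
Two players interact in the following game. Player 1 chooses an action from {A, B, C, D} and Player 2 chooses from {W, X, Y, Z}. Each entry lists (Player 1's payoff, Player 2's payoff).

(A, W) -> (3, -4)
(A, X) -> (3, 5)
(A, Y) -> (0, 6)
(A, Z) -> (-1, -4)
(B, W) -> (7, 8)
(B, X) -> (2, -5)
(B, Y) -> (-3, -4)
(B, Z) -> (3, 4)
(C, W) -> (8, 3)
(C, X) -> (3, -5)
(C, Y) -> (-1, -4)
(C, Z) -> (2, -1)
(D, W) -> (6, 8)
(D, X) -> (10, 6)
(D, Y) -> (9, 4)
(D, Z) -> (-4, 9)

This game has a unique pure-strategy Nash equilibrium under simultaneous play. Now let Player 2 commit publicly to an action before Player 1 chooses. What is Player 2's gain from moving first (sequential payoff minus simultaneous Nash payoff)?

Player 1 best-responds to each possible Player 2 move:
- W: Player 1 compares 3, 7, 8, 6 and picks C; Player 2 would get 3.
- X: Player 1 compares 3, 2, 3, 10 and picks D; Player 2 would get 6.
- Y: Player 1 compares 0, -3, -1, 9 and picks D; Player 2 would get 4.
- Z: Player 1 compares -1, 3, 2, -4 and picks B; Player 2 would get 4.
Among 3, 6, 4, 4, the best is 6 at X. Subgame-perfect outcome: (D, X) with payoffs (10, 6).
For the simultaneous game, intersect best replies.
Player 1's best replies: W→C; X→D; Y→D; Z→B.
Player 2's best replies: A→Y; B→W; C→W; D→Z.
Only (C, W) has each player best-responding; Nash payoffs (8, 3).
Player 2's commitment gain: 6 − 3 = 3.

3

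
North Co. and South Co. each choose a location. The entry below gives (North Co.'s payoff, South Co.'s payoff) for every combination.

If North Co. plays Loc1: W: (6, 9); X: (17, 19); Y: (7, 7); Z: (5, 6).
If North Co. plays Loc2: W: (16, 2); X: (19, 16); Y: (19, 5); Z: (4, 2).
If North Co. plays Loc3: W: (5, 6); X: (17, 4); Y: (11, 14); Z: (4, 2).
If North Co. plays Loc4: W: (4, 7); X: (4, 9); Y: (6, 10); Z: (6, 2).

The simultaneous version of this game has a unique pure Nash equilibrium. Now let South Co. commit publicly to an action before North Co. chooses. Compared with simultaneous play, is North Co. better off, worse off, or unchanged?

unchanged

Backward induction with South Co. moving first.
- W: BR = Loc2, leader payoff 2.
- X: BR = Loc2, leader payoff 16.
- Y: BR = Loc2, leader payoff 5.
- Z: BR = Loc4, leader payoff 2.
Among 2, 16, 5, 2, the best is 16 at X. Subgame-perfect outcome: (Loc2, X) with payoffs (19, 16).
Under simultaneous play:
North Co.'s best replies: W→Loc2; X→Loc2; Y→Loc2; Z→Loc4.
South Co.'s best replies: Loc1→X; Loc2→X; Loc3→Y; Loc4→Y.
Only (Loc2, X) has each player best-responding; Nash payoffs (19, 16).
North Co. earns 19 sequentially versus 19 at the Nash outcome: unchanged.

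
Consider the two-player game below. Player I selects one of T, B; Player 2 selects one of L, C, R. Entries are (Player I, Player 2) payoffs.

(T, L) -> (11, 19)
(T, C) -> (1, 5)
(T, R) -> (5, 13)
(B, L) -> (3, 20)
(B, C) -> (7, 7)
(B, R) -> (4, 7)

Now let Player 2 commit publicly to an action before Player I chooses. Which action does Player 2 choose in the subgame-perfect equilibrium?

Player I best-responds to each possible Player 2 move:
- L: BR = T, leader payoff 19.
- C: BR = B, leader payoff 7.
- R: BR = T, leader payoff 13.
Maximizing over 19, 7, 13, Player 2 chooses L. Subgame-perfect outcome: (T, L) with payoffs (11, 19).

L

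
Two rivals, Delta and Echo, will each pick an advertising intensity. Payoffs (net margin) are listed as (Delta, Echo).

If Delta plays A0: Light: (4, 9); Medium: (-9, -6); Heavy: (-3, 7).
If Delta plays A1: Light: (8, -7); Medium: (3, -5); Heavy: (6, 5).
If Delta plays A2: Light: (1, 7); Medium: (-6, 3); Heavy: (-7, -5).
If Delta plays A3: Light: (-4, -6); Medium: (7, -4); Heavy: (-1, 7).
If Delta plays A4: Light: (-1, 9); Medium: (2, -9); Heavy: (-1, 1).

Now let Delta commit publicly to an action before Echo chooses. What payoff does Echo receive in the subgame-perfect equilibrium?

5

Echo best-responds to each possible Delta move:
- A0: Echo compares 9, -6, 7 and picks Light; Delta would get 4.
- A1: Echo compares -7, -5, 5 and picks Heavy; Delta would get 6.
- A2: Echo compares 7, 3, -5 and picks Light; Delta would get 1.
- A3: Echo compares -6, -4, 7 and picks Heavy; Delta would get -1.
- A4: Echo compares 9, -9, 1 and picks Light; Delta would get -1.
Delta's induced payoffs are 4, 6, 1, -1, -1, so Delta commits to A1. Subgame-perfect outcome: (A1, Heavy) with payoffs (6, 5).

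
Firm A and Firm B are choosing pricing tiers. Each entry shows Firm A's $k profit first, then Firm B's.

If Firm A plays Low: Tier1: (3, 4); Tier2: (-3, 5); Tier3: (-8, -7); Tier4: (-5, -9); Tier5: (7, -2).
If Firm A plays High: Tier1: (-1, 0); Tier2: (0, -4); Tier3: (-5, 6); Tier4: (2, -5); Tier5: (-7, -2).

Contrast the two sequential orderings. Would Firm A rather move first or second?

If Firm A leads: Firm B's best replies are Low→Tier2, High→Tier3; Firm A's induced payoffs -3, -5; outcome (Low, Tier2), payoffs (-3, 5).
If Firm B leads: Firm A's best replies are Tier1→Low, Tier2→High, Tier3→High, Tier4→High, Tier5→Low; Firm B's induced payoffs 4, -4, 6, -5, -2; outcome (High, Tier3), payoffs (-5, 6).
Firm A gets -3 moving first and -5 moving second, so Firm A prefers to move first.

first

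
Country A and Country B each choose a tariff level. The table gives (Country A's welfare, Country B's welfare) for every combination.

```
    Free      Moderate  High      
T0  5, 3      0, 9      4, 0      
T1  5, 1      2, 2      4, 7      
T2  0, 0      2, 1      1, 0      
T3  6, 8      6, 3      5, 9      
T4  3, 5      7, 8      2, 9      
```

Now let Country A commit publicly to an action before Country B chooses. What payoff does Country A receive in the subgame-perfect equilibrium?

Solve by backward induction (Country A leads).
- T0: BR = Moderate, leader payoff 0.
- T1: BR = High, leader payoff 4.
- T2: BR = Moderate, leader payoff 2.
- T3: BR = High, leader payoff 5.
- T4: BR = High, leader payoff 2.
Among 0, 4, 2, 5, 2, the best is 5 at T3. Subgame-perfect outcome: (T3, High) with payoffs (5, 9).

5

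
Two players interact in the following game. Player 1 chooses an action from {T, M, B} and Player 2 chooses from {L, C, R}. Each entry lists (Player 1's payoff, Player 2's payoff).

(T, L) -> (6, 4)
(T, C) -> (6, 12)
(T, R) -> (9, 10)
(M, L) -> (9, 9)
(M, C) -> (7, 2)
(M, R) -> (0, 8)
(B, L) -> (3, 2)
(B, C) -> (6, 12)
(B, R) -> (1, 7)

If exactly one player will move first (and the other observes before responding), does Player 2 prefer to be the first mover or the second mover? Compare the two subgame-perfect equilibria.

If Player 1 leads: Player 2's best replies are T→C, M→L, B→C; Player 1's induced payoffs 6, 9, 6; outcome (M, L), payoffs (9, 9).
If Player 2 leads: Player 1's best replies are L→M, C→M, R→T; Player 2's induced payoffs 9, 2, 10; outcome (T, R), payoffs (9, 10).
Player 2 gets 10 moving first and 9 moving second, so Player 2 prefers to move first.

first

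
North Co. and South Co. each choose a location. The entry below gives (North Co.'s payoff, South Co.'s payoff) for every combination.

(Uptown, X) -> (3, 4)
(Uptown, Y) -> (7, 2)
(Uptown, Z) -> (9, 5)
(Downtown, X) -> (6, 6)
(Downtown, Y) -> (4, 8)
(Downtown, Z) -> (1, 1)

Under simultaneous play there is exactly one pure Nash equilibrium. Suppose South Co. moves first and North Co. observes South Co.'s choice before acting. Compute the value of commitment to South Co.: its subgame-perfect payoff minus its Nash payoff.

1

Work backward from North Co.'s decision.
- X → North Co. plays Downtown (best of 3, 6); South Co. gets 6.
- Y → North Co. plays Uptown (best of 7, 4); South Co. gets 2.
- Z → North Co. plays Uptown (best of 9, 1); South Co. gets 5.
South Co.'s induced payoffs are 6, 2, 5, so South Co. commits to X. Subgame-perfect outcome: (Downtown, X) with payoffs (6, 6).
Now find the simultaneous Nash equilibrium.
North Co.'s best replies: X→Downtown; Y→Uptown; Z→Uptown.
South Co.'s best replies: Uptown→Z; Downtown→Y.
Only (Uptown, Z) has each player best-responding; Nash payoffs (9, 5).
South Co.'s commitment gain: 6 − 5 = 1.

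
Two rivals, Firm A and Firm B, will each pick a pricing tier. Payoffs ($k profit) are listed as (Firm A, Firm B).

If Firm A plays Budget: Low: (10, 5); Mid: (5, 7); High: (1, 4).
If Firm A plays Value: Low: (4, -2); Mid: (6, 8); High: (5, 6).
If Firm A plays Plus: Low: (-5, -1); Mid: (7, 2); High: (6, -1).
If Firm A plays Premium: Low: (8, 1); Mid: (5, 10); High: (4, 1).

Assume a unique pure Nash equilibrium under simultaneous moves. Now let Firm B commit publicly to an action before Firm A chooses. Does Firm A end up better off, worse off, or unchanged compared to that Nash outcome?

Solve by backward induction (Firm B leads).
- Low: BR = Budget, leader payoff 5.
- Mid: BR = Plus, leader payoff 2.
- High: BR = Plus, leader payoff -1.
Firm B's induced payoffs are 5, 2, -1, so Firm B commits to Low. Subgame-perfect outcome: (Budget, Low) with payoffs (10, 5).
Now find the simultaneous Nash equilibrium.
Firm A's best replies: Low→Budget; Mid→Plus; High→Plus.
Firm B's best replies: Budget→Mid; Value→Mid; Plus→Mid; Premium→Mid.
The unique mutual best reply is (Plus, Mid), giving (7, 2).
Firm A earns 10 sequentially versus 7 at the Nash outcome: better off.

better off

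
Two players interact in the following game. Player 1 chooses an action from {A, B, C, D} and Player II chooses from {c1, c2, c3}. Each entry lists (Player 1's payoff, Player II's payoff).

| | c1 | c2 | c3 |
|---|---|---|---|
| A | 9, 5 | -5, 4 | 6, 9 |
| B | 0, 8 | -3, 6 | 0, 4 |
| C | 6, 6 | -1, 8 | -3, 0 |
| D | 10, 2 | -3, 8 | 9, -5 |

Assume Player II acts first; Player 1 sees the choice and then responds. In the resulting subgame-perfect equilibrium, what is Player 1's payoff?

Work backward from Player 1's decision.
- c1: Player 1 compares 9, 0, 6, 10 and picks D; Player II would get 2.
- c2: Player 1 compares -5, -3, -1, -3 and picks C; Player II would get 8.
- c3: Player 1 compares 6, 0, -3, 9 and picks D; Player II would get -5.
Among 2, 8, -5, the best is 8 at c2. Subgame-perfect outcome: (C, c2) with payoffs (-1, 8).

-1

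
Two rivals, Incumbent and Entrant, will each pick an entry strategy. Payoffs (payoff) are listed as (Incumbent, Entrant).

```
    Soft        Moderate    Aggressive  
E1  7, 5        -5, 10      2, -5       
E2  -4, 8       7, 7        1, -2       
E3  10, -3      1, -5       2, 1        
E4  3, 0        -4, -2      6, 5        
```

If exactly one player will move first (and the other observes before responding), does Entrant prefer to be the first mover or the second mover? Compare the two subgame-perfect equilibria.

If Incumbent leads: Entrant's best replies are E1→Moderate, E2→Soft, E3→Aggressive, E4→Aggressive; Incumbent's induced payoffs -5, -4, 2, 6; outcome (E4, Aggressive), payoffs (6, 5).
If Entrant leads: Incumbent's best replies are Soft→E3, Moderate→E2, Aggressive→E4; Entrant's induced payoffs -3, 7, 5; outcome (E2, Moderate), payoffs (7, 7).
Entrant gets 7 moving first and 5 moving second, so Entrant prefers to move first.

first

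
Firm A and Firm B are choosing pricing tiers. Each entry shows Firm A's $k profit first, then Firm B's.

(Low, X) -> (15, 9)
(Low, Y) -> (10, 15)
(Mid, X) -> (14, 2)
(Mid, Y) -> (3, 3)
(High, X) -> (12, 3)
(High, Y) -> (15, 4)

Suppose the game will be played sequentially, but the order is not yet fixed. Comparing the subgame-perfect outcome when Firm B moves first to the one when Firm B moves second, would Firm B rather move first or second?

first

If Firm A leads: Firm B's best replies are Low→Y, Mid→Y, High→Y; Firm A's induced payoffs 10, 3, 15; outcome (High, Y), payoffs (15, 4).
If Firm B leads: Firm A's best replies are X→Low, Y→High; Firm B's induced payoffs 9, 4; outcome (Low, X), payoffs (15, 9).
Firm B gets 9 moving first and 4 moving second, so Firm B prefers to move first.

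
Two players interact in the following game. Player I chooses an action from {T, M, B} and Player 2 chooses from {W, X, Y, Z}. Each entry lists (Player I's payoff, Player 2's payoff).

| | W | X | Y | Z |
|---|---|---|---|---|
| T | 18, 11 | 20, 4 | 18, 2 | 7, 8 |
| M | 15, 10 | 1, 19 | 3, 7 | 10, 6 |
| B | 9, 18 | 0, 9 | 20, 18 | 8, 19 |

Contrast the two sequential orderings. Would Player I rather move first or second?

If Player I leads: Player 2's best replies are T→W, M→X, B→Z; Player I's induced payoffs 18, 1, 8; outcome (T, W), payoffs (18, 11).
If Player 2 leads: Player I's best replies are W→T, X→T, Y→B, Z→M; Player 2's induced payoffs 11, 4, 18, 6; outcome (B, Y), payoffs (20, 18).
Player I gets 18 moving first and 20 moving second, so Player I prefers to move second.

second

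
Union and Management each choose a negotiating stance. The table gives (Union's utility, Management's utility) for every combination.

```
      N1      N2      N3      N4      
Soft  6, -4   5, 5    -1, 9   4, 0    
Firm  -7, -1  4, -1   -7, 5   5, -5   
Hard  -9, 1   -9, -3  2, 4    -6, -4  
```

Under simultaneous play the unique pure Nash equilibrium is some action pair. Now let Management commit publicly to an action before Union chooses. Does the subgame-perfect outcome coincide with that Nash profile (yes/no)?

Backward induction with Management moving first.
- N1: BR = Soft, leader payoff -4.
- N2: BR = Soft, leader payoff 5.
- N3: BR = Hard, leader payoff 4.
- N4: BR = Firm, leader payoff -5.
Maximizing over -4, 5, 4, -5, Management chooses N2. Subgame-perfect outcome: (Soft, N2) with payoffs (5, 5).
Under simultaneous play:
Union's best replies: N1→Soft; N2→Soft; N3→Hard; N4→Firm.
Management's best replies: Soft→N3; Firm→N3; Hard→N3.
The unique mutual best reply is (Hard, N3), giving (2, 4).
Sequential outcome (Soft, N2) differs from the Nash profile (Hard, N3).

no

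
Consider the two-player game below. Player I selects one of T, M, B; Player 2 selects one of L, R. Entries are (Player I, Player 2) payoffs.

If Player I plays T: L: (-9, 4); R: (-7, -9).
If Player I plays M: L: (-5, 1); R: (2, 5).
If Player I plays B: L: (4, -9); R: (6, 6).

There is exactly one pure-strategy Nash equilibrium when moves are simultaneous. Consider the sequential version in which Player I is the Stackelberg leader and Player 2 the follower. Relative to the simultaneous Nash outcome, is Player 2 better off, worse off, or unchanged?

Player 2 best-responds to each possible Player I move:
- T: Player 2 compares 4, -9 and picks L; Player I would get -9.
- M: Player 2 compares 1, 5 and picks R; Player I would get 2.
- B: Player 2 compares -9, 6 and picks R; Player I would get 6.
Player I's induced payoffs are -9, 2, 6, so Player I commits to B. Subgame-perfect outcome: (B, R) with payoffs (6, 6).
Under simultaneous play:
Player I's best replies: L→B; R→B.
Player 2's best replies: T→L; M→R; B→R.
Only (B, R) has each player best-responding; Nash payoffs (6, 6).
Player 2 earns 6 sequentially versus 6 at the Nash outcome: unchanged.

unchanged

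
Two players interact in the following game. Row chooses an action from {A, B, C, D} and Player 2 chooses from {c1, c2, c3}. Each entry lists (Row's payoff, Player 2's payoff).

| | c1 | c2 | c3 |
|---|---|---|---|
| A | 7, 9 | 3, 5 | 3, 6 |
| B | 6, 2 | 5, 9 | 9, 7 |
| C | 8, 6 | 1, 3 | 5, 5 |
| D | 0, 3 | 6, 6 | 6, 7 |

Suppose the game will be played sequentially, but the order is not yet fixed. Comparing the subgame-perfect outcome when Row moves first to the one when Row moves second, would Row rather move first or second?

If Row leads: Player 2's best replies are A→c1, B→c2, C→c1, D→c3; Row's induced payoffs 7, 5, 8, 6; outcome (C, c1), payoffs (8, 6).
If Player 2 leads: Row's best replies are c1→C, c2→D, c3→B; Player 2's induced payoffs 6, 6, 7; outcome (B, c3), payoffs (9, 7).
Row gets 8 moving first and 9 moving second, so Row prefers to move second.

second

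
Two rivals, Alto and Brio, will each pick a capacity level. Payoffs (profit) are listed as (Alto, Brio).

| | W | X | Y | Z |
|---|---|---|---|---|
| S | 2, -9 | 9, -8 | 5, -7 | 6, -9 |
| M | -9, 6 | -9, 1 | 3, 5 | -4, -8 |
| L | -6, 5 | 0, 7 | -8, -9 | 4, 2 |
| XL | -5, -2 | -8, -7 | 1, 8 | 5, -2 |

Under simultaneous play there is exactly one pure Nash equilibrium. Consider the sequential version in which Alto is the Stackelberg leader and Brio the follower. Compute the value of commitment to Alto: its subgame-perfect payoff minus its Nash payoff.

0

Solve by backward induction (Alto leads).
- S: BR = Y, leader payoff 5.
- M: BR = W, leader payoff -9.
- L: BR = X, leader payoff 0.
- XL: BR = Y, leader payoff 1.
Alto's induced payoffs are 5, -9, 0, 1, so Alto commits to S. Subgame-perfect outcome: (S, Y) with payoffs (5, -7).
For the simultaneous game, intersect best replies.
Alto's best replies: W→S; X→S; Y→S; Z→S.
Brio's best replies: S→Y; M→W; L→X; XL→Y.
Only (S, Y) has each player best-responding; Nash payoffs (5, -7).
Alto's commitment gain: 5 − 5 = 0.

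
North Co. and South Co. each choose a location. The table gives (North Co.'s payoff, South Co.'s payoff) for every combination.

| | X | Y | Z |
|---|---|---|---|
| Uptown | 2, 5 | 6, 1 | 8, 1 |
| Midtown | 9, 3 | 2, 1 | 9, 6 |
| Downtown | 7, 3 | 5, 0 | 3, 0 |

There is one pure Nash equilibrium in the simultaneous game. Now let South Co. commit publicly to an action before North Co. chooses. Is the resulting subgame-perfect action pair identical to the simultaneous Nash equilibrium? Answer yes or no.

Backward induction with South Co. moving first.
- X: North Co. compares 2, 9, 7 and picks Midtown; South Co. would get 3.
- Y: North Co. compares 6, 2, 5 and picks Uptown; South Co. would get 1.
- Z: North Co. compares 8, 9, 3 and picks Midtown; South Co. would get 6.
Among 3, 1, 6, the best is 6 at Z. Subgame-perfect outcome: (Midtown, Z) with payoffs (9, 6).
Under simultaneous play:
North Co.'s best replies: X→Midtown; Y→Uptown; Z→Midtown.
South Co.'s best replies: Uptown→X; Midtown→Z; Downtown→X.
Only (Midtown, Z) has each player best-responding; Nash payoffs (9, 6).
Sequential outcome (Midtown, Z) coincides with the Nash profile (Midtown, Z).

yes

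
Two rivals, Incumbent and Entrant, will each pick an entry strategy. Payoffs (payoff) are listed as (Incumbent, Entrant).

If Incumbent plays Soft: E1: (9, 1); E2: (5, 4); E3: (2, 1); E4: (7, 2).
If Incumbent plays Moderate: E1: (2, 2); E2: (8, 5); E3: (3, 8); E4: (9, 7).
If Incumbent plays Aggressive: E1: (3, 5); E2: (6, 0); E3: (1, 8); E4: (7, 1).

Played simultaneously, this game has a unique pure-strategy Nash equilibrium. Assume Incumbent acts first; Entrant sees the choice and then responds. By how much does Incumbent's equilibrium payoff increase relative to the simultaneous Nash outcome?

2

Entrant best-responds to each possible Incumbent move:
- Soft: BR = E2, leader payoff 5.
- Moderate: BR = E3, leader payoff 3.
- Aggressive: BR = E3, leader payoff 1.
Maximizing over 5, 3, 1, Incumbent chooses Soft. Subgame-perfect outcome: (Soft, E2) with payoffs (5, 4).
For the simultaneous game, intersect best replies.
Incumbent's best replies: E1→Soft; E2→Moderate; E3→Moderate; E4→Moderate.
Entrant's best replies: Soft→E2; Moderate→E3; Aggressive→E3.
Only (Moderate, E3) has each player best-responding; Nash payoffs (3, 8).
Incumbent's commitment gain: 5 − 3 = 2.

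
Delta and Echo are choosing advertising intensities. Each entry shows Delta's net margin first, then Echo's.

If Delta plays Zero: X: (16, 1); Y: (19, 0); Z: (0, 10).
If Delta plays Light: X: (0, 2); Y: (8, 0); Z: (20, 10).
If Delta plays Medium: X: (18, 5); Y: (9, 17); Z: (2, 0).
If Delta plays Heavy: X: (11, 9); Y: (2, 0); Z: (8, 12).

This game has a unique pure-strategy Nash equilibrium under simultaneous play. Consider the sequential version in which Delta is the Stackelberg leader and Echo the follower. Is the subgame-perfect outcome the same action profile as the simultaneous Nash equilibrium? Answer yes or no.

yes

Echo best-responds to each possible Delta move:
- Zero: Echo compares 1, 0, 10 and picks Z; Delta would get 0.
- Light: Echo compares 2, 0, 10 and picks Z; Delta would get 20.
- Medium: Echo compares 5, 17, 0 and picks Y; Delta would get 9.
- Heavy: Echo compares 9, 0, 12 and picks Z; Delta would get 8.
Delta's induced payoffs are 0, 20, 9, 8, so Delta commits to Light. Subgame-perfect outcome: (Light, Z) with payoffs (20, 10).
Now find the simultaneous Nash equilibrium.
Delta's best replies: X→Medium; Y→Zero; Z→Light.
Echo's best replies: Zero→Z; Light→Z; Medium→Y; Heavy→Z.
The unique mutual best reply is (Light, Z), giving (20, 10).
Sequential outcome (Light, Z) coincides with the Nash profile (Light, Z).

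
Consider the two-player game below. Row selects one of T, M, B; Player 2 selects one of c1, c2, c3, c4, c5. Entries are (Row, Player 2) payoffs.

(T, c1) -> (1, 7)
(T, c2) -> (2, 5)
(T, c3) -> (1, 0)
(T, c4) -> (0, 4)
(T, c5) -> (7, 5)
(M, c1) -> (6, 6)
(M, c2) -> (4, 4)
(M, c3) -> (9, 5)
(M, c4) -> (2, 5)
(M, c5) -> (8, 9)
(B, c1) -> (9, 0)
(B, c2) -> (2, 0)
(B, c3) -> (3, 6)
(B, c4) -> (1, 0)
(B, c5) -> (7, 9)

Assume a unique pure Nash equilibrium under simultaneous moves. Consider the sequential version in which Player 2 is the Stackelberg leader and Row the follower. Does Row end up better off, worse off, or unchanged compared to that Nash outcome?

Backward induction with Player 2 moving first.
- c1: BR = B, leader payoff 0.
- c2: BR = M, leader payoff 4.
- c3: BR = M, leader payoff 5.
- c4: BR = M, leader payoff 5.
- c5: BR = M, leader payoff 9.
Maximizing over 0, 4, 5, 5, 9, Player 2 chooses c5. Subgame-perfect outcome: (M, c5) with payoffs (8, 9).
For the simultaneous game, intersect best replies.
Row's best replies: c1→B; c2→M; c3→M; c4→M; c5→M.
Player 2's best replies: T→c1; M→c5; B→c5.
The unique mutual best reply is (M, c5), giving (8, 9).
Row earns 8 sequentially versus 8 at the Nash outcome: unchanged.

unchanged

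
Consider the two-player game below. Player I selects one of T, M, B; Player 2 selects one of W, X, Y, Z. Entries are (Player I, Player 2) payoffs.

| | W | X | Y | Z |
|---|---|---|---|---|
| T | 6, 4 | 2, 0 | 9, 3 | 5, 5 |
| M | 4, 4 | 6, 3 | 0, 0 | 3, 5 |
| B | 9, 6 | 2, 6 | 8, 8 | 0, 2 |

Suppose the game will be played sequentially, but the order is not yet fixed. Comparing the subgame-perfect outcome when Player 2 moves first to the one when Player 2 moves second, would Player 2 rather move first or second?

If Player I leads: Player 2's best replies are T→Z, M→Z, B→Y; Player I's induced payoffs 5, 3, 8; outcome (B, Y), payoffs (8, 8).
If Player 2 leads: Player I's best replies are W→B, X→M, Y→T, Z→T; Player 2's induced payoffs 6, 3, 3, 5; outcome (B, W), payoffs (9, 6).
Player 2 gets 6 moving first and 8 moving second, so Player 2 prefers to move second.

second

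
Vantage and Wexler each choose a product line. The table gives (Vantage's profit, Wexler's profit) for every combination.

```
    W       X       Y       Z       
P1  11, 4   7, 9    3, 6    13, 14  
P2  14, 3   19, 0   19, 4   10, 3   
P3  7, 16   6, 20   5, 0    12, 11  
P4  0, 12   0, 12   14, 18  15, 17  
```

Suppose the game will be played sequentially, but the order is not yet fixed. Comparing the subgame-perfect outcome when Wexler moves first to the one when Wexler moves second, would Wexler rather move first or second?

If Vantage leads: Wexler's best replies are P1→Z, P2→Y, P3→X, P4→Y; Vantage's induced payoffs 13, 19, 6, 14; outcome (P2, Y), payoffs (19, 4).
If Wexler leads: Vantage's best replies are W→P2, X→P2, Y→P2, Z→P4; Wexler's induced payoffs 3, 0, 4, 17; outcome (P4, Z), payoffs (15, 17).
Wexler gets 17 moving first and 4 moving second, so Wexler prefers to move first.

first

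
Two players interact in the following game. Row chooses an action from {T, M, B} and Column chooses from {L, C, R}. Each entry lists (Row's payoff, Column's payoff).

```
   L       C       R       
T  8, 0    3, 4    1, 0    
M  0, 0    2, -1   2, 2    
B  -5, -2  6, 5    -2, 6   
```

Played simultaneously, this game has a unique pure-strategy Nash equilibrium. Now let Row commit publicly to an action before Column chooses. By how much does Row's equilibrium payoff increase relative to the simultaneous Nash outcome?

Backward induction with Row moving first.
- T: Column compares 0, 4, 0 and picks C; Row would get 3.
- M: Column compares 0, -1, 2 and picks R; Row would get 2.
- B: Column compares -2, 5, 6 and picks R; Row would get -2.
Among 3, 2, -2, the best is 3 at T. Subgame-perfect outcome: (T, C) with payoffs (3, 4).
For the simultaneous game, intersect best replies.
Row's best replies: L→T; C→B; R→M.
Column's best replies: T→C; M→R; B→R.
Only (M, R) has each player best-responding; Nash payoffs (2, 2).
Row's commitment gain: 3 − 2 = 1.

1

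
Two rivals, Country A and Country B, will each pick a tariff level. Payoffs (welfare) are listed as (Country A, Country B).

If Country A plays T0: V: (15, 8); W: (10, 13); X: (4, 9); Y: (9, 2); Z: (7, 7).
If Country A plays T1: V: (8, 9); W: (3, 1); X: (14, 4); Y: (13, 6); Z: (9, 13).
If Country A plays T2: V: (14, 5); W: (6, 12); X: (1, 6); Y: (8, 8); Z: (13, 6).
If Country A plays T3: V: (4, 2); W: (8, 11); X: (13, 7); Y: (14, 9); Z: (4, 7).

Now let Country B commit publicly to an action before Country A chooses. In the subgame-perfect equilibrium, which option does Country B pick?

W

Country A best-responds to each possible Country B move:
- V: Country A compares 15, 8, 14, 4 and picks T0; Country B would get 8.
- W: Country A compares 10, 3, 6, 8 and picks T0; Country B would get 13.
- X: Country A compares 4, 14, 1, 13 and picks T1; Country B would get 4.
- Y: Country A compares 9, 13, 8, 14 and picks T3; Country B would get 9.
- Z: Country A compares 7, 9, 13, 4 and picks T2; Country B would get 6.
Country B's induced payoffs are 8, 13, 4, 9, 6, so Country B commits to W. Subgame-perfect outcome: (T0, W) with payoffs (10, 13).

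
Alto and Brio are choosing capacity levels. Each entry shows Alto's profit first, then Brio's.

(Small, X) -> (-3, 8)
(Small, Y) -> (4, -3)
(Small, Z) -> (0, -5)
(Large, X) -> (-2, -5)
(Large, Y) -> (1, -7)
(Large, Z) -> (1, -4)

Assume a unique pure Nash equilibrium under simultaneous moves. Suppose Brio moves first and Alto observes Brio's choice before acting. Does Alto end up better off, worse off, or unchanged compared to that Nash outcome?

better off

Work backward from Alto's decision.
- X: Alto compares -3, -2 and picks Large; Brio would get -5.
- Y: Alto compares 4, 1 and picks Small; Brio would get -3.
- Z: Alto compares 0, 1 and picks Large; Brio would get -4.
Maximizing over -5, -3, -4, Brio chooses Y. Subgame-perfect outcome: (Small, Y) with payoffs (4, -3).
Under simultaneous play:
Alto's best replies: X→Large; Y→Small; Z→Large.
Brio's best replies: Small→X; Large→Z.
Only (Large, Z) has each player best-responding; Nash payoffs (1, -4).
Alto earns 4 sequentially versus 1 at the Nash outcome: better off.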